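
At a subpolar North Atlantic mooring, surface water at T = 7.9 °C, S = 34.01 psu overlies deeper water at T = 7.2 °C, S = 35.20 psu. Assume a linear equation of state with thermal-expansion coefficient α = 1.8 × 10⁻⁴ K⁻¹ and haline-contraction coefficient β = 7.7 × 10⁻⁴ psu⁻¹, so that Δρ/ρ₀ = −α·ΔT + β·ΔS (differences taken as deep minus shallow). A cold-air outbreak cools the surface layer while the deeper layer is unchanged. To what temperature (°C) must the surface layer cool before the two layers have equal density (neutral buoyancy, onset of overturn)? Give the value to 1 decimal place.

Neutral buoyancy requires Δρ = 0, i.e. −α(T_deep − T_surf′) + β(S_deep − S_surf) = 0.
T_surf′ = T_deep − (β/α)·ΔS = 7.2 − (7.7 × 10⁻⁴/1.8 × 10⁻⁴)·(+1.19) = 2.109 °C.
Cooling required: 7.9 − (2.109) = 5.791 °C.

2.1 °C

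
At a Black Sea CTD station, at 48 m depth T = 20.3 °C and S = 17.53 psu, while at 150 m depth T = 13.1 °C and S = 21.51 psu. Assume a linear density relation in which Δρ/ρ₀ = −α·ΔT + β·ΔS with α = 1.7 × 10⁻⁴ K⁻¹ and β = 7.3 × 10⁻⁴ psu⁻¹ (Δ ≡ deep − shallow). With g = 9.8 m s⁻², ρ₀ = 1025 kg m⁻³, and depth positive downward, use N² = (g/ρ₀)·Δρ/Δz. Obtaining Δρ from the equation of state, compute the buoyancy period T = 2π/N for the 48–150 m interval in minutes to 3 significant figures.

5.26 min

ΔT = -7.2 K, ΔS = +3.98 psu (deep − shallow).
Δρ/ρ₀ = −αΔT + βΔS = 1.224 × 10⁻³ + 2.9054 × 10⁻³ = 4.1294 × 10⁻³, so Δρ ≈ 4.233 kg m⁻³.
N² = (g/ρ₀)·Δρ/Δz = g·(Δρ/ρ₀)/Δz = 9.8 × 4.1294 × 10⁻³ / 102 = 3.9675 × 10⁻⁴ s⁻².
N = √(3.9675 × 10⁻⁴) = 0.019919 rad s⁻¹ → T = 2π/N = 315.44 s = 5.2573 min ≈ 5.26 min.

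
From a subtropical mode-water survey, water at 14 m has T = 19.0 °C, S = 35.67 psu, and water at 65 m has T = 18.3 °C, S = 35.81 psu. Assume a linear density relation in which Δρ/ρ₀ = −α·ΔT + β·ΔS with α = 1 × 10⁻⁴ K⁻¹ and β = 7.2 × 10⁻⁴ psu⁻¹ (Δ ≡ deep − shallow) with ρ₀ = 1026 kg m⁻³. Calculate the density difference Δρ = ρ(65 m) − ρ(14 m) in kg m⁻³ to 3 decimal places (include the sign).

ΔT = -0.7 K, ΔS = +0.14 psu (deep − shallow).
Δρ/ρ₀ = −(1 × 10⁻⁴)(-0.7) + (7.2 × 10⁻⁴)(+0.14) = 1.708 × 10⁻⁴.
Δρ = 1026 × (1.708 × 10⁻⁴) = +0.175 kg m⁻³.
Positive Δρ: denser below, stable.

+0.175 kg m⁻³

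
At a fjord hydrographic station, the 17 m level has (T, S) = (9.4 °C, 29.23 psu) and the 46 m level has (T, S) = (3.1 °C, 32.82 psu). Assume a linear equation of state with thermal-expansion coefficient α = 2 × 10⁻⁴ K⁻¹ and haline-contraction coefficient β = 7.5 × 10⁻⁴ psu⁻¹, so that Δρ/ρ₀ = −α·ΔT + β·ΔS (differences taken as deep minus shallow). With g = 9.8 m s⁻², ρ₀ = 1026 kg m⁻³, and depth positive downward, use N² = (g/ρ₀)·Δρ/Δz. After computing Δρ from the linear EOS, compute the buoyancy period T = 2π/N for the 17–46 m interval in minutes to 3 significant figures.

ΔT = -6.3 K, ΔS = +3.59 psu (deep − shallow).
Δρ/ρ₀ = −αΔT + βΔS = 1.26 × 10⁻³ + 2.6925 × 10⁻³ = 3.9525 × 10⁻³, so Δρ ≈ 4.055 kg m⁻³.
N² = (g/ρ₀)·Δρ/Δz = g·(Δρ/ρ₀)/Δz = 9.8 × 3.9525 × 10⁻³ / 29 = 1.3357 × 10⁻³ s⁻².
N = √(1.3357 × 10⁻³) = 0.036547 rad s⁻¹ → T = 2π/N = 171.92 s = 2.8653 min ≈ 2.87 min.

2.87 min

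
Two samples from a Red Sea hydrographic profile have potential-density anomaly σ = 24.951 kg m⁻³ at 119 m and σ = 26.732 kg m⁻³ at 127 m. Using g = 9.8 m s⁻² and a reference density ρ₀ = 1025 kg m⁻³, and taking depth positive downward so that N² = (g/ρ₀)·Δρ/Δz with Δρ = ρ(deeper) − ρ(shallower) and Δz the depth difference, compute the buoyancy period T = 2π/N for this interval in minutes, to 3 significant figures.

2.27 min

Δρ = 1026.732 − 1024.951 = 1.781 kg m⁻³ over Δz = 127 − 119 = 8 m.
N² = (9.8/1025) × (1.781/8) = 2.1285 × 10⁻³ s⁻².
N = √(2.1285 × 10⁻³) = 0.046136 rad s⁻¹, so T = 2π/N = 136.19 s = 2.2698 min ≈ 2.27 min.
A positive N² confirms static stability across the interval.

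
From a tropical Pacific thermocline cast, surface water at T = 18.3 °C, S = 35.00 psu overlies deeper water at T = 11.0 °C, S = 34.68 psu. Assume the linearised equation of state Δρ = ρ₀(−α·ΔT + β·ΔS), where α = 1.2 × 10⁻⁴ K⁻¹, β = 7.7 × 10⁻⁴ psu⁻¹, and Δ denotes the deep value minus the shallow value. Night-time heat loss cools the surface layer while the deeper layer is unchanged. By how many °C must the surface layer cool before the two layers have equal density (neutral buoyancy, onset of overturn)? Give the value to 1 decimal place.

Neutral buoyancy requires Δρ = 0, i.e. −α(T_deep − T_surf′) + β(S_deep − S_surf) = 0.
T_surf′ = T_deep − (β/α)·ΔS = 11.0 − (7.7 × 10⁻⁴/1.2 × 10⁻⁴)·(-0.32) = 13.053 °C.
Cooling required: 18.3 − (13.053) = 5.247 °C.

5.2 °C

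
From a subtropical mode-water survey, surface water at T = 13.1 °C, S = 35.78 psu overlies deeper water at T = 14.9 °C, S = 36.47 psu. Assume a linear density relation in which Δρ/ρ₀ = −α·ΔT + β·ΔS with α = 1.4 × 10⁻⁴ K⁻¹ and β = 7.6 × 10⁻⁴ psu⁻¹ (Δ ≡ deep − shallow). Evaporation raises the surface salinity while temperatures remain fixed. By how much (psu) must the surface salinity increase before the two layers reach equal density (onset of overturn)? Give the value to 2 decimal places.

Neutral buoyancy requires −α(T_deep − T_surf) + β(S_deep − S_surf′) = 0.
S_surf′ = S_deep − (α/β)·ΔT = 36.47 − (1.4 × 10⁻⁴/7.6 × 10⁻⁴)·(+1.8) = 36.1384 psu.
Increase required: 36.1384 − 35.78 = 0.3584 psu.

0.36 psu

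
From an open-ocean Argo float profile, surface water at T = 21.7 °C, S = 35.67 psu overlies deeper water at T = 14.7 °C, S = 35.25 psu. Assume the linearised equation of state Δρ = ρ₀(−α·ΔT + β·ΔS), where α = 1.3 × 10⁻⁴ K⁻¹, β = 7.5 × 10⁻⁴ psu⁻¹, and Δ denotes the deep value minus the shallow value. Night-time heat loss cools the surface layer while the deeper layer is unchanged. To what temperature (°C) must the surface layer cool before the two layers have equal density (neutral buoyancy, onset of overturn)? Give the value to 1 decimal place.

Neutral buoyancy requires Δρ = 0, i.e. −α(T_deep − T_surf′) + β(S_deep − S_surf) = 0.
T_surf′ = T_deep − (β/α)·ΔS = 14.7 − (7.5 × 10⁻⁴/1.3 × 10⁻⁴)·(-0.42) = 17.123 °C.
Cooling required: 21.7 − (17.123) = 4.577 °C.

17.1 °C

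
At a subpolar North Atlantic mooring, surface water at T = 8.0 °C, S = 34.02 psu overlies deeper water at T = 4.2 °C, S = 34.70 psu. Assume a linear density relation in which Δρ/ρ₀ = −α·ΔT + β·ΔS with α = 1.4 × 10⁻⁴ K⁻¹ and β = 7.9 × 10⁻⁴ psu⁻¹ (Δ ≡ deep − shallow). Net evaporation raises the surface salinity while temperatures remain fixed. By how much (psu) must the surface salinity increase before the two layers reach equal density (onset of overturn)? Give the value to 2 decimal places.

Neutral buoyancy requires −α(T_deep − T_surf) + β(S_deep − S_surf′) = 0.
S_surf′ = S_deep − (α/β)·ΔT = 34.70 − (1.4 × 10⁻⁴/7.9 × 10⁻⁴)·(-3.8) = 35.3734 psu.
Increase required: 35.3734 − 34.02 = 1.3534 psu.

1.35 psu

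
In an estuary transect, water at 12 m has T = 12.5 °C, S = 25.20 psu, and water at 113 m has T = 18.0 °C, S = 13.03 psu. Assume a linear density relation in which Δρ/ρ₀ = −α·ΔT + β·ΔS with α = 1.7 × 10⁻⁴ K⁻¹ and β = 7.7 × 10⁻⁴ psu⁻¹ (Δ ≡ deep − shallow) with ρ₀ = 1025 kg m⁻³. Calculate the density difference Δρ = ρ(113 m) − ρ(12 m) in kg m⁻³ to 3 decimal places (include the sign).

-10.564 kg m⁻³

ΔT = +5.5 K, ΔS = -12.17 psu (deep − shallow).
Δρ/ρ₀ = −(1.7 × 10⁻⁴)(+5.5) + (7.7 × 10⁻⁴)(-12.17) = -0.0103059.
Δρ = 1025 × (-0.0103059) = -10.564 kg m⁻³.
Negative Δρ: lighter below, statically unstable.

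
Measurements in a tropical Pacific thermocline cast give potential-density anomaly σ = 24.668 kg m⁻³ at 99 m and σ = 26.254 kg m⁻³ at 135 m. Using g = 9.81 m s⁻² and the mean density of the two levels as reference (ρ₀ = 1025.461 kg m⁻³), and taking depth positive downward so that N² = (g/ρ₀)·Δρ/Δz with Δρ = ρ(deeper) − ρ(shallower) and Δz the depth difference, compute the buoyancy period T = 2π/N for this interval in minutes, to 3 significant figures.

5.10 min

Δρ = 1026.254 − 1024.668 = 1.586 kg m⁻³ over Δz = 135 − 99 = 36 m.
N² = (9.81/1025.461) × (1.586/36) = 4.2145 × 10⁻⁴ s⁻².
N = √(4.2145 × 10⁻⁴) = 0.020529 rad s⁻¹, so T = 2π/N = 306.06 s = 5.1010 min ≈ 5.10 min.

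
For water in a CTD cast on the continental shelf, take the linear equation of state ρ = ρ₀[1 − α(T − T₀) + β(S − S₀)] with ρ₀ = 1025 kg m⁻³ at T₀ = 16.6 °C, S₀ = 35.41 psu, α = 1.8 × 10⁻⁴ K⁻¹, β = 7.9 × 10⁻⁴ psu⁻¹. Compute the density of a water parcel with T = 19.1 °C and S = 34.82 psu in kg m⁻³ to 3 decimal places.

T − T₀ = +2.5 K, S − S₀ = -0.59 psu.
Bracket = 1 − α·(+2.5) + β·(-0.59) = 1 + (-9.161 × 10⁻⁴) = 0.9990839.
ρ = 1025 × 0.9990839 = 1024.061 kg m⁻³.

1024.061 kg m⁻³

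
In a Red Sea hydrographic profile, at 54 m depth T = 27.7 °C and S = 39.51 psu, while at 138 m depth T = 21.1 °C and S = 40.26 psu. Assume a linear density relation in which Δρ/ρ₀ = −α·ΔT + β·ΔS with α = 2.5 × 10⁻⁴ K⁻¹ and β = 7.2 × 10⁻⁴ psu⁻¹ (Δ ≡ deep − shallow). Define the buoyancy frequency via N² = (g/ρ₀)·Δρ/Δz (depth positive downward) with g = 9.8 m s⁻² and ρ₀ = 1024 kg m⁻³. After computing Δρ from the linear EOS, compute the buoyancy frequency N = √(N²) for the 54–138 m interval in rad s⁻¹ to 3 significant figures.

ΔT = -6.6 K, ΔS = +0.75 psu (deep − shallow).
Δρ/ρ₀ = −αΔT + βΔS = 1.65 × 10⁻³ + 5.40 × 10⁻⁴ = 2.19 × 10⁻³, so Δρ ≈ 2.243 kg m⁻³.
N² = (g/ρ₀)·Δρ/Δz = g·(Δρ/ρ₀)/Δz = 9.8 × 2.19 × 10⁻³ / 84 = 2.5550 × 10⁻⁴ s⁻².
N = √(2.5550 × 10⁻⁴) = 0.015984 rad s⁻¹ ≈ 0.0160 rad s⁻¹.

0.0160 rad s⁻¹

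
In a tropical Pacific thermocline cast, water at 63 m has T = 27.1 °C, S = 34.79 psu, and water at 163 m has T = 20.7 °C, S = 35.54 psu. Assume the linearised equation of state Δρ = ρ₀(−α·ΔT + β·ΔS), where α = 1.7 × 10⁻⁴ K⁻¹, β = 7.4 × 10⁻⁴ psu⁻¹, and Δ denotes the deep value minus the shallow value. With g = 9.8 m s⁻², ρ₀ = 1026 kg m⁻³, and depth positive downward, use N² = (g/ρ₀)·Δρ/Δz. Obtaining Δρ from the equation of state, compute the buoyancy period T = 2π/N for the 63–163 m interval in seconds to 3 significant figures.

ΔT = -6.4 K, ΔS = +0.75 psu (deep − shallow).
Δρ/ρ₀ = −αΔT + βΔS = 1.088 × 10⁻³ + 5.55 × 10⁻⁴ = 1.643 × 10⁻³, so Δρ ≈ 1.686 kg m⁻³.
N² = (g/ρ₀)·Δρ/Δz = g·(Δρ/ρ₀)/Δz = 9.8 × 1.643 × 10⁻³ / 100 = 1.6101 × 10⁻⁴ s⁻².
N = √(1.6101 × 10⁻⁴) = 0.012689 rad s⁻¹ → T = 2π/N = 495.17 s ≈ 495 s.

495 s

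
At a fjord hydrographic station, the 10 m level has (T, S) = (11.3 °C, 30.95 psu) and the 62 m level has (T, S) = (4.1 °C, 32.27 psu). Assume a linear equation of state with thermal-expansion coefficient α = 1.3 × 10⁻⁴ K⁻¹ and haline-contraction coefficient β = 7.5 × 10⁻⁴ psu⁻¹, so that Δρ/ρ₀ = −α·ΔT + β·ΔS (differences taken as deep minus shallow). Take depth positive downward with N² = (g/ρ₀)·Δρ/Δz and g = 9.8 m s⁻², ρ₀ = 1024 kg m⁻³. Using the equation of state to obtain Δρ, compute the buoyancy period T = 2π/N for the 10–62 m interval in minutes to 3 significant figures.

5.50 min

ΔT = -7.2 K, ΔS = +1.32 psu (deep − shallow).
Δρ/ρ₀ = −αΔT + βΔS = 9.36 × 10⁻⁴ + 9.90 × 10⁻⁴ = 1.926 × 10⁻³, so Δρ ≈ 1.972 kg m⁻³.
N² = (g/ρ₀)·Δρ/Δz = g·(Δρ/ρ₀)/Δz = 9.8 × 1.926 × 10⁻³ / 52 = 3.6298 × 10⁻⁴ s⁻².
N = √(3.6298 × 10⁻⁴) = 0.019052 rad s⁻¹ → T = 2π/N = 329.79 s = 5.4965 min ≈ 5.50 min.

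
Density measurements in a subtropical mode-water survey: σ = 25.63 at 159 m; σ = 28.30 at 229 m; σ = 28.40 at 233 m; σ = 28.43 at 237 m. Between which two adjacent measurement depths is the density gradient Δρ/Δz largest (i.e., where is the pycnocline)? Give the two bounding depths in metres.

Compute the density gradient over each adjacent pair:
  159–229 m: Δρ/Δz = 2.67/70 = 0.038 kg m⁻⁴
  229–233 m: Δρ/Δz = 0.10/4 = 0.025 kg m⁻⁴
  233–237 m: Δρ/Δz = 0.03/4 = 7.5 × 10⁻³ kg m⁻⁴
The largest gradient is in the 159–229 m interval — the pycnocline.

159–229 m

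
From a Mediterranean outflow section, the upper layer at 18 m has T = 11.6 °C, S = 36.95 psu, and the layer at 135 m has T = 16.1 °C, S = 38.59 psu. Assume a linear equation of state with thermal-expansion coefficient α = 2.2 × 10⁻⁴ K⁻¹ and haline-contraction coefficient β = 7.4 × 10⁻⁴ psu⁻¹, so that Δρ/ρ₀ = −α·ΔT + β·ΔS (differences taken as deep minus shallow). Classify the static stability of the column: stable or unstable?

stable

ΔT = 16.1 − 11.6 = +4.5 K and ΔS = 38.59 − 36.95 = +1.64 psu (deep − shallow).
−αΔT = -9.90 × 10⁻⁴; βΔS = 1.2136 × 10⁻³; sum Δρ/ρ₀ = 2.236 × 10⁻⁴.
Δρ/ρ₀ > 0, so Δρ > 0: deeper water is denser → statically stable.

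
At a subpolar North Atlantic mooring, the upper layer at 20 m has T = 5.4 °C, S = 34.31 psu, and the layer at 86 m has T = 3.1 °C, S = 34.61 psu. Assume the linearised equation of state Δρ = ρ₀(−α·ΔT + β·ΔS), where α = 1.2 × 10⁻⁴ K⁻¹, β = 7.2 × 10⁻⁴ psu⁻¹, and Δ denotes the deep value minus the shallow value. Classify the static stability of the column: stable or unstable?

stable

ΔT = 3.1 − 5.4 = -2.3 K and ΔS = 34.61 − 34.31 = +0.30 psu (deep − shallow).
−αΔT = 2.76 × 10⁻⁴; βΔS = 2.16 × 10⁻⁴; sum Δρ/ρ₀ = 4.92 × 10⁻⁴.
Δρ/ρ₀ > 0, so Δρ > 0: deeper water is denser → statically stable.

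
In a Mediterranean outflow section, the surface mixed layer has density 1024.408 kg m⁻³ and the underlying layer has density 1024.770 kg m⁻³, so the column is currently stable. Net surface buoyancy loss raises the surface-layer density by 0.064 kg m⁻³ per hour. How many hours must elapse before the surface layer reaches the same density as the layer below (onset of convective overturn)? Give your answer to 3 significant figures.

Density deficit of the surface layer: 1024.770 − 1024.408 = 0.362 kg m⁻³.
Required change = 0.362 / 0.064 = 5.66 hours.

5.66 hours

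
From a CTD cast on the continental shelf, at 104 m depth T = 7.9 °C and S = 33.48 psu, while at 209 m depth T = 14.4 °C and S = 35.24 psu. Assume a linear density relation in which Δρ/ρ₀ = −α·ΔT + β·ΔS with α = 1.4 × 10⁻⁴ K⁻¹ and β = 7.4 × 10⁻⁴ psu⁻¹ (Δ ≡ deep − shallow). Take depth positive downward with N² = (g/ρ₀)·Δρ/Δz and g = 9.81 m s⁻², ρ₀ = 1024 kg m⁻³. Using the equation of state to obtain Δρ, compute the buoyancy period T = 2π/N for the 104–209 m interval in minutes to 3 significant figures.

ΔT = +6.5 K, ΔS = +1.76 psu (deep − shallow).
Δρ/ρ₀ = −αΔT + βΔS = -9.10 × 10⁻⁴ + 1.3024 × 10⁻³ = 3.924 × 10⁻⁴, so Δρ ≈ 0.4018 kg m⁻³.
N² = (g/ρ₀)·Δρ/Δz = g·(Δρ/ρ₀)/Δz = 9.81 × 3.924 × 10⁻⁴ / 105 = 3.6661 × 10⁻⁵ s⁻².
N = √(3.6661 × 10⁻⁵) = 6.0548 × 10⁻³ rad s⁻¹ → T = 2π/N = 1.0377 × 10³ s = 17.295 min ≈ 17.3 min.

17.3 min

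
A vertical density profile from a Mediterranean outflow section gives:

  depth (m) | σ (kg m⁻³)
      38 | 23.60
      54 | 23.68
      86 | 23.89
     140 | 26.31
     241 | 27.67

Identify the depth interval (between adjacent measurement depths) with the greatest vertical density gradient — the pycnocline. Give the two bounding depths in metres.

Compute the density gradient over each adjacent pair:
  38–54 m: Δρ/Δz = 0.08/16 = 5.0 × 10⁻³ kg m⁻⁴
  54–86 m: Δρ/Δz = 0.21/32 = 6.6 × 10⁻³ kg m⁻⁴
  86–140 m: Δρ/Δz = 2.42/54 = 0.045 kg m⁻⁴
  140–241 m: Δρ/Δz = 1.36/101 = 0.013 kg m⁻⁴
The largest gradient is in the 86–140 m interval — the pycnocline.

86–140 m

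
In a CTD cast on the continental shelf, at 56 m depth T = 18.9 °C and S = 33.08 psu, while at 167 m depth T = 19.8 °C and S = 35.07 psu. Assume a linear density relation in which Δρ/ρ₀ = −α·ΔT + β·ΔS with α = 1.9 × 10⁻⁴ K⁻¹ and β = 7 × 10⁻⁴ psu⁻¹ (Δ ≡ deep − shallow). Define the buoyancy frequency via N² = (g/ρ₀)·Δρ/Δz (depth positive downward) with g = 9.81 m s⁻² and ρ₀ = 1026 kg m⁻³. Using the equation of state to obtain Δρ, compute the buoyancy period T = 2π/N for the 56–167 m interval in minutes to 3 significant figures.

10.1 min

ΔT = +0.9 K, ΔS = +1.99 psu (deep − shallow).
Δρ/ρ₀ = −αΔT + βΔS = -1.71 × 10⁻⁴ + 1.393 × 10⁻³ = 1.222 × 10⁻³, so Δρ ≈ 1.254 kg m⁻³.
N² = (g/ρ₀)·Δρ/Δz = g·(Δρ/ρ₀)/Δz = 9.81 × 1.222 × 10⁻³ / 111 = 1.0800 × 10⁻⁴ s⁻².
N = √(1.0800 × 10⁻⁴) = 0.010392 rad s⁻¹ → T = 2π/N = 604.62 s = 10.077 min ≈ 10.1 min.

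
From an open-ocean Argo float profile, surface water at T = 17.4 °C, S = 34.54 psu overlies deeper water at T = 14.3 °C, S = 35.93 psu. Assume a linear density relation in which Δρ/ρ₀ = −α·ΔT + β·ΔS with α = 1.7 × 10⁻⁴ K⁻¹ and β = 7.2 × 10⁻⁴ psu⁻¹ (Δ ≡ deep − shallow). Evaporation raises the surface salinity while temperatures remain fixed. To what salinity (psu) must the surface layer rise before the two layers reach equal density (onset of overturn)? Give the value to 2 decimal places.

36.66 psu

Neutral buoyancy requires −α(T_deep − T_surf) + β(S_deep − S_surf′) = 0.
S_surf′ = S_deep − (α/β)·ΔT = 35.93 − (1.7 × 10⁻⁴/7.2 × 10⁻⁴)·(-3.1) = 36.6619 psu.
Increase required: 36.6619 − 34.54 = 2.1219 psu.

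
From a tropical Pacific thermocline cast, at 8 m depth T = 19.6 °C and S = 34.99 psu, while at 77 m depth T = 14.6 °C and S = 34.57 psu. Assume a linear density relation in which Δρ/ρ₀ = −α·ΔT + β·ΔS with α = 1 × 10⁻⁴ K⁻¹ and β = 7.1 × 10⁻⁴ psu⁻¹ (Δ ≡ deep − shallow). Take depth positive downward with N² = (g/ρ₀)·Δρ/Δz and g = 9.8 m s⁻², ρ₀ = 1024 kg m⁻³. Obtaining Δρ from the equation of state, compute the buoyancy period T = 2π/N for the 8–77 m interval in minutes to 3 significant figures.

19.6 min

ΔT = -5.0 K, ΔS = -0.42 psu (deep − shallow).
Δρ/ρ₀ = −αΔT + βΔS = 5.00 × 10⁻⁴ − 2.982 × 10⁻⁴ = 2.018 × 10⁻⁴, so Δρ ≈ 0.2066 kg m⁻³.
N² = (g/ρ₀)·Δρ/Δz = g·(Δρ/ρ₀)/Δz = 9.8 × 2.018 × 10⁻⁴ / 69 = 2.8661 × 10⁻⁵ s⁻².
N = √(2.8661 × 10⁻⁵) = 5.3536 × 10⁻³ rad s⁻¹ → T = 2π/N = 1.1736 × 10³ s = 19.560 min ≈ 19.6 min.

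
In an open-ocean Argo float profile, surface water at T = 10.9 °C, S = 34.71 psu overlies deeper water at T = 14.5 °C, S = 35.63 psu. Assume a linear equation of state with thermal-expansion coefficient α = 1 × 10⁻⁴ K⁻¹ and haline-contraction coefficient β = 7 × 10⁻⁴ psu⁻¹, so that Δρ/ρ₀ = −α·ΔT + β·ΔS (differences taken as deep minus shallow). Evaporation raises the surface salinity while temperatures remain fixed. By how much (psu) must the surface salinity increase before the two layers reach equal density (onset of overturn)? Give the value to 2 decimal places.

0.41 psu

Neutral buoyancy requires −α(T_deep − T_surf) + β(S_deep − S_surf′) = 0.
S_surf′ = S_deep − (α/β)·ΔT = 35.63 − (1 × 10⁻⁴/7 × 10⁻⁴)·(+3.6) = 35.1157 psu.
Increase required: 35.1157 − 34.71 = 0.4057 psu.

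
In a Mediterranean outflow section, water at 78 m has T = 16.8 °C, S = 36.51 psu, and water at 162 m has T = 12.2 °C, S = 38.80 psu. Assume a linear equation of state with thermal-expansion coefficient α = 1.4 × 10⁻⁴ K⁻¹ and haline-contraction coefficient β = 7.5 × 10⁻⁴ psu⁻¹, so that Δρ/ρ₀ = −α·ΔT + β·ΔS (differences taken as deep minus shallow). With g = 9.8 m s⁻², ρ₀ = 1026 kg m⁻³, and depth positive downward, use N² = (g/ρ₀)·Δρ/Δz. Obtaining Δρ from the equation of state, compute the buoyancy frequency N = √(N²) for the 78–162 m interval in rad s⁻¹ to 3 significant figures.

ΔT = -4.6 K, ΔS = +2.29 psu (deep − shallow).
Δρ/ρ₀ = −αΔT + βΔS = 6.44 × 10⁻⁴ + 1.7175 × 10⁻³ = 2.3615 × 10⁻³, so Δρ ≈ 2.423 kg m⁻³.
N² = (g/ρ₀)·Δρ/Δz = g·(Δρ/ρ₀)/Δz = 9.8 × 2.3615 × 10⁻³ / 84 = 2.7551 × 10⁻⁴ s⁻².
N = √(2.7551 × 10⁻⁴) = 0.016598 rad s⁻¹ ≈ 0.0166 rad s⁻¹.

0.0166 rad s⁻¹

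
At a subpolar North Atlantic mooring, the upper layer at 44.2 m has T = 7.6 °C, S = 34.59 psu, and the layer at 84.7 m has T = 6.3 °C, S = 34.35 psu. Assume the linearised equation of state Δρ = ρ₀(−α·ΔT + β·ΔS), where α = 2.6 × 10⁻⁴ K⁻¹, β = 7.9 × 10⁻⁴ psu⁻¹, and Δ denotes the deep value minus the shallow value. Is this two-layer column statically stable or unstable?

ΔT = 6.3 − 7.6 = -1.3 K and ΔS = 34.35 − 34.59 = -0.24 psu (deep − shallow).
−αΔT = 3.38 × 10⁻⁴; βΔS = -1.896 × 10⁻⁴; sum Δρ/ρ₀ = 1.484 × 10⁻⁴.
Δρ/ρ₀ > 0, so Δρ > 0: deeper water is denser → statically stable.

stable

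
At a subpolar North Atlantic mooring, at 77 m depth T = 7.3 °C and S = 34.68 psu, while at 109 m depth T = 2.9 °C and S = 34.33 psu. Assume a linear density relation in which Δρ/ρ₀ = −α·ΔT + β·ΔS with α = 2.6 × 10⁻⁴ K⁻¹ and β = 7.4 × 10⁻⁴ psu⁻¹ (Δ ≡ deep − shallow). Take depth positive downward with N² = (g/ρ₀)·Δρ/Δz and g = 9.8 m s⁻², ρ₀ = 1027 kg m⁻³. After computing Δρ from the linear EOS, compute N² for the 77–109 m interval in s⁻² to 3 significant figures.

2.71 × 10⁻⁴ s⁻²

ΔT = -4.4 K, ΔS = -0.35 psu (deep − shallow).
Δρ/ρ₀ = −αΔT + βΔS = 1.144 × 10⁻³ − 2.59 × 10⁻⁴ = 8.85 × 10⁻⁴, so Δρ ≈ 0.9089 kg m⁻³.
N² = (g/ρ₀)·Δρ/Δz = g·(Δρ/ρ₀)/Δz = 9.8 × 8.85 × 10⁻⁴ / 32 = 2.7103 × 10⁻⁴ s⁻² ≈ 2.71 × 10⁻⁴ s⁻².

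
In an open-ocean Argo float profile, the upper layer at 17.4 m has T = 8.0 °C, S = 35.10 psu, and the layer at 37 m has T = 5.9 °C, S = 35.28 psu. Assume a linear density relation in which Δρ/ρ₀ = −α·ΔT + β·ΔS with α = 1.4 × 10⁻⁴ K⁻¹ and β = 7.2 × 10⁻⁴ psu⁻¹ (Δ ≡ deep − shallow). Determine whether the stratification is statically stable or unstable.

stable

ΔT = 5.9 − 8.0 = -2.1 K and ΔS = 35.28 − 35.10 = +0.18 psu (deep − shallow).
−αΔT = 2.94 × 10⁻⁴; βΔS = 1.296 × 10⁻⁴; sum Δρ/ρ₀ = 4.236 × 10⁻⁴.
Δρ/ρ₀ > 0, so Δρ > 0: deeper water is denser → statically stable.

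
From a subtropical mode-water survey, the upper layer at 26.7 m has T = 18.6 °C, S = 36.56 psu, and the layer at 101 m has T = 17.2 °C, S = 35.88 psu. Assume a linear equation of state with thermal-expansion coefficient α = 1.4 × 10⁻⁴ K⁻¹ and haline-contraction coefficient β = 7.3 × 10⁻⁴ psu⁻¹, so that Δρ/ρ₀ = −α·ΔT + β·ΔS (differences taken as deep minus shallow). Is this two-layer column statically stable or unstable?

unstable

ΔT = 17.2 − 18.6 = -1.4 K and ΔS = 35.88 − 36.56 = -0.68 psu (deep − shallow).
−αΔT = 1.96 × 10⁻⁴; βΔS = -4.964 × 10⁻⁴; sum Δρ/ρ₀ = -3.004 × 10⁻⁴.
Δρ/ρ₀ < 0, so Δρ < 0: deeper water is lighter → statically unstable; the column would overturn.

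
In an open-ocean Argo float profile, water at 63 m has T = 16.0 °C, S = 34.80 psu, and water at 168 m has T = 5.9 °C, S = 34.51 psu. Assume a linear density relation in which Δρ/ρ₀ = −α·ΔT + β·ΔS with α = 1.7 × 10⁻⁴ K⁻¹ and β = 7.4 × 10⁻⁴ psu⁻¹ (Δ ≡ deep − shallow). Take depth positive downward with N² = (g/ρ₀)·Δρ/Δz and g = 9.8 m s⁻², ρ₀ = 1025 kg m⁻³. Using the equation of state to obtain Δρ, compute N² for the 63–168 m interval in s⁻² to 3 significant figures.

ΔT = -10.1 K, ΔS = -0.29 psu (deep − shallow).
Δρ/ρ₀ = −αΔT + βΔS = 1.717 × 10⁻³ − 2.146 × 10⁻⁴ = 1.5024 × 10⁻³, so Δρ ≈ 1.540 kg m⁻³.
N² = (g/ρ₀)·Δρ/Δz = g·(Δρ/ρ₀)/Δz = 9.8 × 1.5024 × 10⁻³ / 105 = 1.4022 × 10⁻⁴ s⁻² ≈ 1.40 × 10⁻⁴ s⁻².

1.40 × 10⁻⁴ s⁻²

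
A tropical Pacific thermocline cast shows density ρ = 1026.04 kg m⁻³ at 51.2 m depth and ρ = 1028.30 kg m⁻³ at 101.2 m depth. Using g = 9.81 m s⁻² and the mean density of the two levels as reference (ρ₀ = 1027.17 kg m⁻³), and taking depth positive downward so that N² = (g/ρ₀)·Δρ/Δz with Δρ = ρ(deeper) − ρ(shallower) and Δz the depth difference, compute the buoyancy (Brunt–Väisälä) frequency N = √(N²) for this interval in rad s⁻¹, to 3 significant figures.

0.0208 rad s⁻¹

Δρ = 1028.30 − 1026.04 = 2.26 kg m⁻³ over Δz = 101.2 − 51.2 = 50 m.
N² = (9.81/1027.17) × (2.26/50) = 4.3168 × 10⁻⁴ s⁻².
N = √(4.3168 × 10⁻⁴) = 0.020777 rad s⁻¹ ≈ 0.0208 rad s⁻¹.
N² > 0, so the interval is statically stable.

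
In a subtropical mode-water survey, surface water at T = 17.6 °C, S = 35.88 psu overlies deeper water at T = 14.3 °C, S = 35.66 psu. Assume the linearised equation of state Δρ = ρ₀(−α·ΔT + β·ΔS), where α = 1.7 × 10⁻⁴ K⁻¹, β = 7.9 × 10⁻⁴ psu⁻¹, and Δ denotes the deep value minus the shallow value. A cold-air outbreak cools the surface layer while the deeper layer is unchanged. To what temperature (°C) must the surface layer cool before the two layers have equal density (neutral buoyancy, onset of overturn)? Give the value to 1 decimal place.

15.3 °C

Neutral buoyancy requires Δρ = 0, i.e. −α(T_deep − T_surf′) + β(S_deep − S_surf) = 0.
T_surf′ = T_deep − (β/α)·ΔS = 14.3 − (7.9 × 10⁻⁴/1.7 × 10⁻⁴)·(-0.22) = 15.322 °C.
Cooling required: 17.6 − (15.322) = 2.278 °C.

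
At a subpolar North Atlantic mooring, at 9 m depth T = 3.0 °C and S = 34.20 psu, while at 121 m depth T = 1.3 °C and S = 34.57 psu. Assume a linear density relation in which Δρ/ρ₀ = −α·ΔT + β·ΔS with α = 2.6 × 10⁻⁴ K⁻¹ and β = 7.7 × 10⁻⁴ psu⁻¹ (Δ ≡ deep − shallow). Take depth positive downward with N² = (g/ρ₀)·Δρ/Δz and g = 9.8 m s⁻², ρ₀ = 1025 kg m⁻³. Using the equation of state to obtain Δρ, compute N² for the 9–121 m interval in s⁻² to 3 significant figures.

ΔT = -1.7 K, ΔS = +0.37 psu (deep − shallow).
Δρ/ρ₀ = −αΔT + βΔS = 4.42 × 10⁻⁴ + 2.849 × 10⁻⁴ = 7.269 × 10⁻⁴, so Δρ ≈ 0.7451 kg m⁻³.
N² = (g/ρ₀)·Δρ/Δz = g·(Δρ/ρ₀)/Δz = 9.8 × 7.269 × 10⁻⁴ / 112 = 6.3604 × 10⁻⁵ s⁻² ≈ 6.36 × 10⁻⁵ s⁻².

6.36 × 10⁻⁵ s⁻²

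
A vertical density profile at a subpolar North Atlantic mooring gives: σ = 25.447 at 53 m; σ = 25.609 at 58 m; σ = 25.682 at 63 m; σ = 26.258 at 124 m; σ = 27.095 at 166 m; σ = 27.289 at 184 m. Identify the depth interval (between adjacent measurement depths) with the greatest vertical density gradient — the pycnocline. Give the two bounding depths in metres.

53–58 m

Compute the density gradient over each adjacent pair:
  53–58 m: Δρ/Δz = 0.162/5 = 0.032 kg m⁻⁴
  58–63 m: Δρ/Δz = 0.073/5 = 0.015 kg m⁻⁴
  63–124 m: Δρ/Δz = 0.576/61 = 9.4 × 10⁻³ kg m⁻⁴
  124–166 m: Δρ/Δz = 0.837/42 = 0.020 kg m⁻⁴
  166–184 m: Δρ/Δz = 0.194/18 = 0.011 kg m⁻⁴
The largest gradient is in the 53–58 m interval — the pycnocline.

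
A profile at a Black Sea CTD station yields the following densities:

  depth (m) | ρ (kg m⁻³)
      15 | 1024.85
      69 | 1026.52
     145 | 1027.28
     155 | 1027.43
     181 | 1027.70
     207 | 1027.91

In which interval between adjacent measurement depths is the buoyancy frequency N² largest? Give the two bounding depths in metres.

15–69 m

Compute the density gradient over each adjacent pair:
  15–69 m: Δρ/Δz = 1.67/54 = 0.031 kg m⁻⁴
  69–145 m: Δρ/Δz = 0.76/76 = 0.010 kg m⁻⁴
  145–155 m: Δρ/Δz = 0.15/10 = 0.015 kg m⁻⁴
  155–181 m: Δρ/Δz = 0.27/26 = 0.010 kg m⁻⁴
  181–207 m: Δρ/Δz = 0.21/26 = 8.1 × 10⁻³ kg m⁻⁴
The largest gradient is in the 15–69 m interval — the pycnocline.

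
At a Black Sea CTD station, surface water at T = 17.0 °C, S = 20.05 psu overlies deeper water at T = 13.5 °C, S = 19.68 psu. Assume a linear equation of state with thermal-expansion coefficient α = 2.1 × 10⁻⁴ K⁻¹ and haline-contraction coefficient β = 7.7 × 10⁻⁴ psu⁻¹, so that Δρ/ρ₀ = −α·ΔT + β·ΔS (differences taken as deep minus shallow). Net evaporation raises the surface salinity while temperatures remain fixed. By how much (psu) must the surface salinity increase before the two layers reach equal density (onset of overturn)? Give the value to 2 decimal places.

Neutral buoyancy requires −α(T_deep − T_surf) + β(S_deep − S_surf′) = 0.
S_surf′ = S_deep − (α/β)·ΔT = 19.68 − (2.1 × 10⁻⁴/7.7 × 10⁻⁴)·(-3.5) = 20.6345 psu.
Increase required: 20.6345 − 20.05 = 0.5845 psu.

0.58 psu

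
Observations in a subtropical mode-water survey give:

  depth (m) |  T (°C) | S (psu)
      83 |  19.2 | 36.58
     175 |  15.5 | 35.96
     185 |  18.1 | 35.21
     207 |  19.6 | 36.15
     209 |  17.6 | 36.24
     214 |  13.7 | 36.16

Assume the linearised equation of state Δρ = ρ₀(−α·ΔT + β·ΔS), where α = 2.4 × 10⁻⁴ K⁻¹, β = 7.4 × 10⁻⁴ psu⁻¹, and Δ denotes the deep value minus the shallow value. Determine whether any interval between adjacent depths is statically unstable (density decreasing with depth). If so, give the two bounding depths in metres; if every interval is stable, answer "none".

175–185 m

Evaluate Δρ/ρ₀ = −αΔT + βΔS across each adjacent pair:
  83–175 m: −αΔT+βΔS = −(2.4 × 10⁻⁴)(-3.7)+(7.4 × 10⁻⁴)(-0.62) = 4.3 × 10⁻⁴ → stable
  175–185 m: −αΔT+βΔS = −(2.4 × 10⁻⁴)(+2.6)+(7.4 × 10⁻⁴)(-0.75) = -1.2 × 10⁻³ → UNSTABLE
  185–207 m: −αΔT+βΔS = −(2.4 × 10⁻⁴)(+1.5)+(7.4 × 10⁻⁴)(+0.94) = 3.4 × 10⁻⁴ → stable
  207–209 m: −αΔT+βΔS = −(2.4 × 10⁻⁴)(-2.0)+(7.4 × 10⁻⁴)(+0.09) = 5.5 × 10⁻⁴ → stable
  209–214 m: −αΔT+βΔS = −(2.4 × 10⁻⁴)(-3.9)+(7.4 × 10⁻⁴)(-0.08) = 8.8 × 10⁻⁴ → stable
The 175–185 m interval has Δρ < 0: lighter water underlies denser water.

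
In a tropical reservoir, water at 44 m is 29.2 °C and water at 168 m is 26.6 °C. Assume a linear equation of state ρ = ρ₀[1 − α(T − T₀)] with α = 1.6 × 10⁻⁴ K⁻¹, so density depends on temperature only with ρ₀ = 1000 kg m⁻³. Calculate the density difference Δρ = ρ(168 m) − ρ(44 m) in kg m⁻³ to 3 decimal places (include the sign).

ΔT = -2.6 K, Δρ/ρ₀ = −αΔT = 4.16 × 10⁻⁴.
Δρ = 1000 × (4.16 × 10⁻⁴) = +0.416 kg m⁻³.
Positive Δρ: denser below, stable.

+0.416 kg m⁻³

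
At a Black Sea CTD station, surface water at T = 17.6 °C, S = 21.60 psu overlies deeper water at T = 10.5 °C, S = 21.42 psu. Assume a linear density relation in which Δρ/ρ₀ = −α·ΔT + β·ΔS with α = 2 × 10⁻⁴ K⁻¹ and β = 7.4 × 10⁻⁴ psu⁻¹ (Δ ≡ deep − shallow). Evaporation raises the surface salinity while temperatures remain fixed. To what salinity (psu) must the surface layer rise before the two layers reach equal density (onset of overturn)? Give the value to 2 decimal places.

Neutral buoyancy requires −α(T_deep − T_surf) + β(S_deep − S_surf′) = 0.
S_surf′ = S_deep − (α/β)·ΔT = 21.42 − (2 × 10⁻⁴/7.4 × 10⁻⁴)·(-7.1) = 23.3389 psu.
Increase required: 23.3389 − 21.60 = 1.7389 psu.

23.34 psu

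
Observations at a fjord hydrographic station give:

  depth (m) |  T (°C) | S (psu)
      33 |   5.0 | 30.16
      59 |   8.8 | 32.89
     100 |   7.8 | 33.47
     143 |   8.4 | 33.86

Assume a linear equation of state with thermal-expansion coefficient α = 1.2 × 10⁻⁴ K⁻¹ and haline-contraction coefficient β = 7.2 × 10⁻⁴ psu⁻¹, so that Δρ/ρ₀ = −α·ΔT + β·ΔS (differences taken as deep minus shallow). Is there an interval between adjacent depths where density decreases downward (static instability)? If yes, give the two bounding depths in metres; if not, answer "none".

Evaluate Δρ/ρ₀ = −αΔT + βΔS across each adjacent pair:
  33–59 m: −αΔT+βΔS = −(1.2 × 10⁻⁴)(+3.8)+(7.2 × 10⁻⁴)(+2.73) = 1.5 × 10⁻³ → stable
  59–100 m: −αΔT+βΔS = −(1.2 × 10⁻⁴)(-1.0)+(7.2 × 10⁻⁴)(+0.58) = 5.4 × 10⁻⁴ → stable
  100–143 m: −αΔT+βΔS = −(1.2 × 10⁻⁴)(+0.6)+(7.2 × 10⁻⁴)(+0.39) = 2.1 × 10⁻⁴ → stable
Every interval has Δρ > 0: the column is stably stratified throughout.

none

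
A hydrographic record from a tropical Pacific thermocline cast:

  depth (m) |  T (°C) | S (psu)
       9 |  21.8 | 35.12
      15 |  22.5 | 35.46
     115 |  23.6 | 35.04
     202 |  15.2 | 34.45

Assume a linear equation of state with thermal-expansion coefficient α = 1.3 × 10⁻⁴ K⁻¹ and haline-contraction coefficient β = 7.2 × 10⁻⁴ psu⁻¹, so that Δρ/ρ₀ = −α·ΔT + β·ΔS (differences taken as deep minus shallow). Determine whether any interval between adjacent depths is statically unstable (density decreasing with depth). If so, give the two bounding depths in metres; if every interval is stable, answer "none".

15–115 m

Evaluate Δρ/ρ₀ = −αΔT + βΔS across each adjacent pair:
  9–15 m: −αΔT+βΔS = −(1.3 × 10⁻⁴)(+0.7)+(7.2 × 10⁻⁴)(+0.34) = 1.5 × 10⁻⁴ → stable
  15–115 m: −αΔT+βΔS = −(1.3 × 10⁻⁴)(+1.1)+(7.2 × 10⁻⁴)(-0.42) = -4.5 × 10⁻⁴ → UNSTABLE
  115–202 m: −αΔT+βΔS = −(1.3 × 10⁻⁴)(-8.4)+(7.2 × 10⁻⁴)(-0.59) = 6.7 × 10⁻⁴ → stable
The 15–115 m interval has Δρ < 0: lighter water underlies denser water.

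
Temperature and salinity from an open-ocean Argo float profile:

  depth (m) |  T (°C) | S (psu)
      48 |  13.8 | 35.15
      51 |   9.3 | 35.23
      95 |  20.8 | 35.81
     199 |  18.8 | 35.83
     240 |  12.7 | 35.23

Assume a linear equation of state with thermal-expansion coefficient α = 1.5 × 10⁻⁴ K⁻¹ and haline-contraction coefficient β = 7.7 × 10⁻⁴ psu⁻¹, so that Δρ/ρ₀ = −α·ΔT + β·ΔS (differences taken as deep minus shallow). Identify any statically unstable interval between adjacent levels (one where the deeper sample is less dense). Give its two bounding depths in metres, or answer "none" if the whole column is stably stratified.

51–95 m

Evaluate Δρ/ρ₀ = −αΔT + βΔS across each adjacent pair:
  48–51 m: −αΔT+βΔS = −(1.5 × 10⁻⁴)(-4.5)+(7.7 × 10⁻⁴)(+0.08) = 7.4 × 10⁻⁴ → stable
  51–95 m: −αΔT+βΔS = −(1.5 × 10⁻⁴)(+11.5)+(7.7 × 10⁻⁴)(+0.58) = -1.3 × 10⁻³ → UNSTABLE
  95–199 m: −αΔT+βΔS = −(1.5 × 10⁻⁴)(-2.0)+(7.7 × 10⁻⁴)(+0.02) = 3.2 × 10⁻⁴ → stable
  199–240 m: −αΔT+βΔS = −(1.5 × 10⁻⁴)(-6.1)+(7.7 × 10⁻⁴)(-0.60) = 4.5 × 10⁻⁴ → stable
The 51–95 m interval has Δρ < 0: lighter water underlies denser water.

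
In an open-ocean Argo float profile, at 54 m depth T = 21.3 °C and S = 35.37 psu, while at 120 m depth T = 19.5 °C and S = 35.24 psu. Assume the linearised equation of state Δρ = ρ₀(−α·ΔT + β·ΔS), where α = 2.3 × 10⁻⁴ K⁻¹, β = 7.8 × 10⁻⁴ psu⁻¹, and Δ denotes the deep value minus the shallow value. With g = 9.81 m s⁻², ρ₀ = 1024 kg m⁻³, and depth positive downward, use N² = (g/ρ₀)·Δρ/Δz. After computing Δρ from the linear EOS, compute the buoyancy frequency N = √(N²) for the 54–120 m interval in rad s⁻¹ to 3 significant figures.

6.82 × 10⁻³ rad s⁻¹

ΔT = -1.8 K, ΔS = -0.13 psu (deep − shallow).
Δρ/ρ₀ = −αΔT + βΔS = 4.14 × 10⁻⁴ − 1.014 × 10⁻⁴ = 3.126 × 10⁻⁴, so Δρ ≈ 0.3201 kg m⁻³.
N² = (g/ρ₀)·Δρ/Δz = g·(Δρ/ρ₀)/Δz = 9.81 × 3.126 × 10⁻⁴ / 66 = 4.6464 × 10⁻⁵ s⁻².
N = √(4.6464 × 10⁻⁵) = 6.8165 × 10⁻³ rad s⁻¹ ≈ 6.82 × 10⁻³ rad s⁻¹.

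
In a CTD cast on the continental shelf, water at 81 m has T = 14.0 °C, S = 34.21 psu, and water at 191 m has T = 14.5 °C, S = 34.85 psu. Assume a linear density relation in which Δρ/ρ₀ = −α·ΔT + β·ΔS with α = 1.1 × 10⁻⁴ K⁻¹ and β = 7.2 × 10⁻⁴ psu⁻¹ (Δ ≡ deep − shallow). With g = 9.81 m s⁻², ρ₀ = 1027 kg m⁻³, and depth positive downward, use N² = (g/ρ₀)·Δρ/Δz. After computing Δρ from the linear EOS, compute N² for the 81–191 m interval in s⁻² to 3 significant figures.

ΔT = +0.5 K, ΔS = +0.64 psu (deep − shallow).
Δρ/ρ₀ = −αΔT + βΔS = -5.50 × 10⁻⁵ + 4.608 × 10⁻⁴ = 4.058 × 10⁻⁴, so Δρ ≈ 0.4168 kg m⁻³.
N² = (g/ρ₀)·Δρ/Δz = g·(Δρ/ρ₀)/Δz = 9.81 × 4.058 × 10⁻⁴ / 110 = 3.6190 × 10⁻⁵ s⁻² ≈ 3.62 × 10⁻⁵ s⁻².

3.62 × 10⁻⁵ s⁻²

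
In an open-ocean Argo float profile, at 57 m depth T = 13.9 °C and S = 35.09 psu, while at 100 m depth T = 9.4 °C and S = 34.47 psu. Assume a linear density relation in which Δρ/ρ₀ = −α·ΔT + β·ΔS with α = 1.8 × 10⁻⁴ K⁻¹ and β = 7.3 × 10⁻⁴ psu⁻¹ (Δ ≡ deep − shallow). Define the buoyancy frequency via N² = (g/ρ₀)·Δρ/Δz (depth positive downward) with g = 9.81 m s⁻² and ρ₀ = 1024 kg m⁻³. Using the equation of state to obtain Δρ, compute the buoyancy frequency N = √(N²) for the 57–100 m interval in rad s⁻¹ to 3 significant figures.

ΔT = -4.5 K, ΔS = -0.62 psu (deep − shallow).
Δρ/ρ₀ = −αΔT + βΔS = 8.10 × 10⁻⁴ − 4.526 × 10⁻⁴ = 3.574 × 10⁻⁴, so Δρ ≈ 0.3660 kg m⁻³.
N² = (g/ρ₀)·Δρ/Δz = g·(Δρ/ρ₀)/Δz = 9.81 × 3.574 × 10⁻⁴ / 43 = 8.1537 × 10⁻⁵ s⁻².
N = √(8.1537 × 10⁻⁵) = 9.0298 × 10⁻³ rad s⁻¹ ≈ 9.03 × 10⁻³ rad s⁻¹.

9.03 × 10⁻³ rad s⁻¹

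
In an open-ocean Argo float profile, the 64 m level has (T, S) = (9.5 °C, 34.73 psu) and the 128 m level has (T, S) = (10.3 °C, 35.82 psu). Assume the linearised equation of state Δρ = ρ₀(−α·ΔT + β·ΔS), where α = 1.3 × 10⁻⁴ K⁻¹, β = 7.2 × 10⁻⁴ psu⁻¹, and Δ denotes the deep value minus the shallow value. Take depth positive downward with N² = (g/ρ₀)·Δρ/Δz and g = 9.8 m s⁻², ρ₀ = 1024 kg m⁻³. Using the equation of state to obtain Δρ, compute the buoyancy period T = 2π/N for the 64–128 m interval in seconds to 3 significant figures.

615 s

ΔT = +0.8 K, ΔS = +1.09 psu (deep − shallow).
Δρ/ρ₀ = −αΔT + βΔS = -1.04 × 10⁻⁴ + 7.848 × 10⁻⁴ = 6.808 × 10⁻⁴, so Δρ ≈ 0.6971 kg m⁻³.
N² = (g/ρ₀)·Δρ/Δz = g·(Δρ/ρ₀)/Δz = 9.8 × 6.808 × 10⁻⁴ / 64 = 1.0425 × 10⁻⁴ s⁻².
N = √(1.0425 × 10⁻⁴) = 0.010210 rad s⁻¹ → T = 2π/N = 615.40 s ≈ 615 s.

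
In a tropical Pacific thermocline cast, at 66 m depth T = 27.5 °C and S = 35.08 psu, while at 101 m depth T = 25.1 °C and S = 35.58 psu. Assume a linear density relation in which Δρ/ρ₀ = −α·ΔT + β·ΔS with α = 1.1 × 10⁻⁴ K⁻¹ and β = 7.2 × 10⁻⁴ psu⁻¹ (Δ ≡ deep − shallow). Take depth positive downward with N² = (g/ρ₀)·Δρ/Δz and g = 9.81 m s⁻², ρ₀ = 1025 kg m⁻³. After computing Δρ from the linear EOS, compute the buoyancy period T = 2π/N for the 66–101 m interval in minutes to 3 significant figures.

7.92 min

ΔT = -2.4 K, ΔS = +0.50 psu (deep − shallow).
Δρ/ρ₀ = −αΔT + βΔS = 2.64 × 10⁻⁴ + 3.60 × 10⁻⁴ = 6.24 × 10⁻⁴, so Δρ ≈ 0.6396 kg m⁻³.
N² = (g/ρ₀)·Δρ/Δz = g·(Δρ/ρ₀)/Δz = 9.81 × 6.24 × 10⁻⁴ / 35 = 1.7490 × 10⁻⁴ s⁻².
N = √(1.7490 × 10⁻⁴) = 0.013225 rad s⁻¹ → T = 2π/N = 475.10 s = 7.9183 min ≈ 7.92 min.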